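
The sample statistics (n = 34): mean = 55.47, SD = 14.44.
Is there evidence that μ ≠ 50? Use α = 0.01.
One-sample t-test:
H₀: μ = 50
H₁: μ ≠ 50
df = n - 1 = 33
t = (x̄ - μ₀) / (s/√n) = (55.47 - 50) / (14.44/√34) = 2.209
p-value = 0.0342

Since p-value > α = 0.01, we fail to reject H₀.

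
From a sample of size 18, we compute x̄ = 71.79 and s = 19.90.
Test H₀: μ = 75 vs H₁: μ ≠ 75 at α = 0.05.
One-sample t-test:
H₀: μ = 75
H₁: μ ≠ 75
df = n - 1 = 17
t = (x̄ - μ₀) / (s/√n) = (71.79 - 75) / (19.90/√18) = -0.684
p-value = 0.5030

Since p-value > α = 0.05, we fail to reject H₀.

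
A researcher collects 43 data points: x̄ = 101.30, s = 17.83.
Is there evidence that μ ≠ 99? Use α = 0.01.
One-sample t-test:
H₀: μ = 99
H₁: μ ≠ 99
df = n - 1 = 42
t = (x̄ - μ₀) / (s/√n) = (101.30 - 99) / (17.83/√43) = 0.846
p-value = 0.4024

Since p-value > α = 0.01, we fail to reject H₀.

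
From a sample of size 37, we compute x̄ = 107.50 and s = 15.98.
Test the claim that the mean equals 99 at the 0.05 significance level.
One-sample t-test:
H₀: μ = 99
H₁: μ ≠ 99
df = n - 1 = 36
t = (x̄ - μ₀) / (s/√n) = (107.50 - 99) / (15.98/√37) = 3.236
p-value = 0.0026

Since p-value < α = 0.05, we reject H₀.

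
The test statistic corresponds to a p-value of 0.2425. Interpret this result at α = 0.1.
Since p = 0.2425 > α = 0.1, fail to reject H₀.
There is insufficient evidence to reject the null hypothesis; the result is not statistically significant at the 0.1 level.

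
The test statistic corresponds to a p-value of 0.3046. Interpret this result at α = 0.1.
Since p = 0.3046 > α = 0.1, fail to reject H₀.
There is insufficient evidence to reject the null hypothesis; the result is not statistically significant at the 0.1 level.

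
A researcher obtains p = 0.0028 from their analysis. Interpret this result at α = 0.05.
Since p = 0.0028 < α = 0.05, reject H₀.
There is sufficient evidence to reject the null hypothesis; the result is statistically significant at the 0.05 level.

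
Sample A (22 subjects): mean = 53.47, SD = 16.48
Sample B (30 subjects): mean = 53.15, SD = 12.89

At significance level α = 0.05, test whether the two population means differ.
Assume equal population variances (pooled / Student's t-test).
Student's two-sample t-test (equal variances):
H₀: μ₁ = μ₂
H₁: μ₁ ≠ μ₂
df = n₁ + n₂ - 2 = 50
Pooled variance s_p² = [(n₁-1)s₁² + (n₂-1)s₂²] / (n₁ + n₂ - 2) = [(21)(16.48²) + (29)(12.89²)] / 50 = 210.4362
SE = √(s_p²(1/n₁ + 1/n₂)) = √(210.4362 × (1/22 + 1/30)) = 4.0718
t = (x̄₁ - x̄₂) / SE = (53.47 - 53.15) / 4.0718 = 0.32 / 4.0718 = 0.079
p-value = 0.9377

Since p-value > α = 0.05, we fail to reject H₀.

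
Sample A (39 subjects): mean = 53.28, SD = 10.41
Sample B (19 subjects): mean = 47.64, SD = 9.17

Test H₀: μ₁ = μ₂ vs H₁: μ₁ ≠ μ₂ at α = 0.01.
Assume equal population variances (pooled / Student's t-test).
Student's two-sample t-test (equal variances):
H₀: μ₁ = μ₂
H₁: μ₁ ≠ μ₂
df = n₁ + n₂ - 2 = 56
Pooled variance s_p² = [(n₁-1)s₁² + (n₂-1)s₂²] / (n₁ + n₂ - 2) = [(38)(10.41²) + (18)(9.17²)] / 56 = 100.5641
SE = √(s_p²(1/n₁ + 1/n₂)) = √(100.5641 × (1/39 + 1/19)) = 2.8056
t = (x̄₁ - x̄₂) / SE = (53.28 - 47.64) / 2.8056 = 5.64 / 2.8056 = 2.010
p-value = 0.0492

Since p-value > α = 0.01, we fail to reject H₀.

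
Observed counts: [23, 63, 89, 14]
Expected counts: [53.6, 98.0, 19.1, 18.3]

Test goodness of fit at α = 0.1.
Chi-square goodness of fit test:
H₀: observed counts match expected distribution
H₁: observed counts differ from expected distribution
df = k - 1 = 3
χ² = Σ(O - E)²/E
   = (23 - 53.6)²/53.6 + (63 - 98.0)²/98.0 + (89 - 19.1)²/19.1 + (14 - 18.3)²/18.3
   = 17.469 + 12.500 + 255.812 + 1.010
   = 286.79
p-value < 0.0001

Since p-value < α = 0.1, we reject H₀.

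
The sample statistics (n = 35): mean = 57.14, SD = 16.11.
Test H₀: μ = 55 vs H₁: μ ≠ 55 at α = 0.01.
One-sample t-test:
H₀: μ = 55
H₁: μ ≠ 55
df = n - 1 = 34
t = (x̄ - μ₀) / (s/√n) = (57.14 - 55) / (16.11/√35) = 0.786
p-value = 0.4374

Since p-value > α = 0.01, we fail to reject H₀.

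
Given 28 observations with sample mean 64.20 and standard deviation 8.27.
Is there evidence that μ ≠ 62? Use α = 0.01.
One-sample t-test:
H₀: μ = 62
H₁: μ ≠ 62
df = n - 1 = 27
t = (x̄ - μ₀) / (s/√n) = (64.20 - 62) / (8.27/√28) = 1.408
p-value = 0.1706

Since p-value > α = 0.01, we fail to reject H₀.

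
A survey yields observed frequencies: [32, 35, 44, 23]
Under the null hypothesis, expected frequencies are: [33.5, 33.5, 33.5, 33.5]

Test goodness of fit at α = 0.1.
Chi-square goodness of fit test:
H₀: observed counts match expected distribution
H₁: observed counts differ from expected distribution
df = k - 1 = 3
χ² = Σ(O - E)²/E
   = (32 - 33.5)²/33.5 + (35 - 33.5)²/33.5 + (44 - 33.5)²/33.5 + (23 - 33.5)²/33.5
   = 0.067 + 0.067 + 3.291 + 3.291
   = 6.72
p-value = 0.0815

Since p-value < α = 0.1, we reject H₀.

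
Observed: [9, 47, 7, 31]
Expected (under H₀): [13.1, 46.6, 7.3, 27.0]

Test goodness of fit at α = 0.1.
Chi-square goodness of fit test:
H₀: observed counts match expected distribution
H₁: observed counts differ from expected distribution
df = k - 1 = 3
χ² = Σ(O - E)²/E
   = (9 - 13.1)²/13.1 + (47 - 46.6)²/46.6 + (7 - 7.3)²/7.3 + (31 - 27.0)²/27.0
   = 1.283 + 0.003 + 0.012 + 0.593
   = 1.89
p-value = 0.5952

Since p-value > α = 0.1, we fail to reject H₀.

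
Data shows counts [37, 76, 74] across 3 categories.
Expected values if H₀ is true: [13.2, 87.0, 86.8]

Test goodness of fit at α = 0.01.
Chi-square goodness of fit test:
H₀: observed counts match expected distribution
H₁: observed counts differ from expected distribution
df = k - 1 = 2
χ² = Σ(O - E)²/E
   = (37 - 13.2)²/13.2 + (76 - 87.0)²/87.0 + (74 - 86.8)²/86.8
   = 42.912 + 1.391 + 1.888
   = 46.19
p-value < 0.0001

Since p-value < α = 0.01, we reject H₀.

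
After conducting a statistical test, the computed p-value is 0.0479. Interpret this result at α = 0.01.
Since p = 0.0479 > α = 0.01, fail to reject H₀.
There is insufficient evidence to reject the null hypothesis; the result is not statistically significant at the 0.01 level.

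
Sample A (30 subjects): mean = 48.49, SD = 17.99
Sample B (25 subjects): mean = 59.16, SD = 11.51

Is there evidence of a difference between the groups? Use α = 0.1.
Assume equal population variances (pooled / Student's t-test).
Student's two-sample t-test (equal variances):
H₀: μ₁ = μ₂
H₁: μ₁ ≠ μ₂
df = n₁ + n₂ - 2 = 53
Pooled variance s_p² = [(n₁-1)s₁² + (n₂-1)s₂²] / (n₁ + n₂ - 2) = [(29)(17.99²) + (24)(11.51²)] / 53 = 237.0771
SE = √(s_p²(1/n₁ + 1/n₂)) = √(237.0771 × (1/30 + 1/25)) = 4.1696
t = (x̄₁ - x̄₂) / SE = (48.49 - 59.16) / 4.1696 = -10.67 / 4.1696 = -2.559
p-value = 0.0134

Since p-value < α = 0.1, we reject H₀.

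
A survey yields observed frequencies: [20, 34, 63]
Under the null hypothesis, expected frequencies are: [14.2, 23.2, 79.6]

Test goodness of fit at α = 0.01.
Chi-square goodness of fit test:
H₀: observed counts match expected distribution
H₁: observed counts differ from expected distribution
df = k - 1 = 2
χ² = Σ(O - E)²/E
   = (20 - 14.2)²/14.2 + (34 - 23.2)²/23.2 + (63 - 79.6)²/79.6
   = 2.369 + 5.028 + 3.462
   = 10.86
p-value = 0.0044

Since p-value < α = 0.01, we reject H₀.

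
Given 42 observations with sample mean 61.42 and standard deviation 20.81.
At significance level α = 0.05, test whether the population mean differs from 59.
One-sample t-test:
H₀: μ = 59
H₁: μ ≠ 59
df = n - 1 = 41
t = (x̄ - μ₀) / (s/√n) = (61.42 - 59) / (20.81/√42) = 0.754
p-value = 0.4554

Since p-value > α = 0.05, we fail to reject H₀.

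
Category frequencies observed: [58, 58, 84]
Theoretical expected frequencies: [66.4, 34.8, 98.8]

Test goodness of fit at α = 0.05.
Chi-square goodness of fit test:
H₀: observed counts match expected distribution
H₁: observed counts differ from expected distribution
df = k - 1 = 2
χ² = Σ(O - E)²/E
   = (58 - 66.4)²/66.4 + (58 - 34.8)²/34.8 + (84 - 98.8)²/98.8
   = 1.063 + 15.467 + 2.217
   = 18.75
p-value = 0.0001

Since p-value < α = 0.05, we reject H₀.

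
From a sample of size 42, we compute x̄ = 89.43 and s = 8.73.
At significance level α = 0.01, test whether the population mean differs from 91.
One-sample t-test:
H₀: μ = 91
H₁: μ ≠ 91
df = n - 1 = 41
t = (x̄ - μ₀) / (s/√n) = (89.43 - 91) / (8.73/√42) = -1.165
p-value = 0.2506

Since p-value > α = 0.01, we fail to reject H₀.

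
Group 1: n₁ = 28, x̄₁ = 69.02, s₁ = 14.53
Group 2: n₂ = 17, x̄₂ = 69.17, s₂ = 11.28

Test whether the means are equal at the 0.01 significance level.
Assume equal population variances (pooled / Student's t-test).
Student's two-sample t-test (equal variances):
H₀: μ₁ = μ₂
H₁: μ₁ ≠ μ₂
df = n₁ + n₂ - 2 = 43
Pooled variance s_p² = [(n₁-1)s₁² + (n₂-1)s₂²] / (n₁ + n₂ - 2) = [(27)(14.53²) + (16)(11.28²)] / 43 = 179.9088
SE = √(s_p²(1/n₁ + 1/n₂)) = √(179.9088 × (1/28 + 1/17)) = 4.1241
t = (x̄₁ - x̄₂) / SE = (69.02 - 69.17) / 4.1241 = -0.15 / 4.1241 = -0.036
p-value = 0.9712

Since p-value > α = 0.01, we fail to reject H₀.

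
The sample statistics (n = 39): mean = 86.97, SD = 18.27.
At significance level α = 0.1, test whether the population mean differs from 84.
One-sample t-test:
H₀: μ = 84
H₁: μ ≠ 84
df = n - 1 = 38
t = (x̄ - μ₀) / (s/√n) = (86.97 - 84) / (18.27/√39) = 1.015
p-value = 0.3164

Since p-value > α = 0.1, we fail to reject H₀.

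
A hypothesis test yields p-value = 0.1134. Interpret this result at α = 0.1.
Since p = 0.1134 > α = 0.1, fail to reject H₀.
There is insufficient evidence to reject the null hypothesis; the result is not statistically significant at the 0.1 level.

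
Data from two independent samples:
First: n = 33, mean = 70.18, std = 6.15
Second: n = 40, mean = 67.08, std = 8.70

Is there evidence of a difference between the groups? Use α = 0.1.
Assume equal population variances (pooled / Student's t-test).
Student's two-sample t-test (equal variances):
H₀: μ₁ = μ₂
H₁: μ₁ ≠ μ₂
df = n₁ + n₂ - 2 = 71
Pooled variance s_p² = [(n₁-1)s₁² + (n₂-1)s₂²] / (n₁ + n₂ - 2) = [(32)(6.15²) + (39)(8.70²)] / 71 = 58.6230
SE = √(s_p²(1/n₁ + 1/n₂)) = √(58.6230 × (1/33 + 1/40)) = 1.8006
t = (x̄₁ - x̄₂) / SE = (70.18 - 67.08) / 1.8006 = 3.10 / 1.8006 = 1.722
p-value = 0.0895

Since p-value < α = 0.1, we reject H₀.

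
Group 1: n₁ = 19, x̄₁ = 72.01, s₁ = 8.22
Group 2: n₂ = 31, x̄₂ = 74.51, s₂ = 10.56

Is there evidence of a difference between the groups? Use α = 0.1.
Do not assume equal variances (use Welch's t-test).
Welch's two-sample t-test:
H₀: μ₁ = μ₂
H₁: μ₁ ≠ μ₂
s₁²/n₁ = 8.22²/19 = 3.5562,  s₂²/n₂ = 10.56²/31 = 3.5972
SE = √(s₁²/n₁ + s₂²/n₂) = √(3.5562 + 3.5972) = 2.6746
df (Welch-Satterthwaite) = (s₁²/n₁ + s₂²/n₂)² / [(s₁²/n₁)²/(n₁-1) + (s₂²/n₂)²/(n₂-1)] ≈ 45.13
t = (x̄₁ - x̄₂) / SE = (72.01 - 74.51) / 2.6746 = -2.50 / 2.6746 = -0.935
p-value = 0.3549

Since p-value > α = 0.1, we fail to reject H₀.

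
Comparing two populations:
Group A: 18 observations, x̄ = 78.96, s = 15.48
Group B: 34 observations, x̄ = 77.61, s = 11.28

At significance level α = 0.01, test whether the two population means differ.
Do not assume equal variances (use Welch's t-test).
Welch's two-sample t-test:
H₀: μ₁ = μ₂
H₁: μ₁ ≠ μ₂
s₁²/n₁ = 15.48²/18 = 13.3128,  s₂²/n₂ = 11.28²/34 = 3.7423
SE = √(s₁²/n₁ + s₂²/n₂) = √(13.3128 + 3.7423) = 4.1298
df (Welch-Satterthwaite) = (s₁²/n₁ + s₂²/n₂)² / [(s₁²/n₁)²/(n₁-1) + (s₂²/n₂)²/(n₂-1)] ≈ 26.81
t = (x̄₁ - x̄₂) / SE = (78.96 - 77.61) / 4.1298 = 1.35 / 4.1298 = 0.327
p-value = 0.7463

Since p-value > α = 0.01, we fail to reject H₀.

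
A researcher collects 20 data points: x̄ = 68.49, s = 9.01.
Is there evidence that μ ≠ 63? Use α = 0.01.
One-sample t-test:
H₀: μ = 63
H₁: μ ≠ 63
df = n - 1 = 19
t = (x̄ - μ₀) / (s/√n) = (68.49 - 63) / (9.01/√20) = 2.725
p-value = 0.0134

Since p-value > α = 0.01, we fail to reject H₀.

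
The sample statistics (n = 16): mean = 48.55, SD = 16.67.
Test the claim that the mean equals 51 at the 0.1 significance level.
One-sample t-test:
H₀: μ = 51
H₁: μ ≠ 51
df = n - 1 = 15
t = (x̄ - μ₀) / (s/√n) = (48.55 - 51) / (16.67/√16) = -0.588
p-value = 0.5654

Since p-value > α = 0.1, we fail to reject H₀.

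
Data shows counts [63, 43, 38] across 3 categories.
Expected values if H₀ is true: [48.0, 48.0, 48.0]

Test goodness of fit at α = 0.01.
Chi-square goodness of fit test:
H₀: observed counts match expected distribution
H₁: observed counts differ from expected distribution
df = k - 1 = 2
χ² = Σ(O - E)²/E
   = (63 - 48.0)²/48.0 + (43 - 48.0)²/48.0 + (38 - 48.0)²/48.0
   = 4.688 + 0.521 + 2.083
   = 7.29
p-value = 0.0261

Since p-value > α = 0.01, we fail to reject H₀.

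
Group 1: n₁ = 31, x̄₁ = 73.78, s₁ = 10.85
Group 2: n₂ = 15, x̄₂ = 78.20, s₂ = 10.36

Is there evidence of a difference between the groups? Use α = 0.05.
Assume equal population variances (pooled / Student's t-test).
Student's two-sample t-test (equal variances):
H₀: μ₁ = μ₂
H₁: μ₁ ≠ μ₂
df = n₁ + n₂ - 2 = 44
Pooled variance s_p² = [(n₁-1)s₁² + (n₂-1)s₂²] / (n₁ + n₂ - 2) = [(30)(10.85²) + (14)(10.36²)] / 44 = 114.4157
SE = √(s_p²(1/n₁ + 1/n₂)) = √(114.4157 × (1/31 + 1/15)) = 3.3643
t = (x̄₁ - x̄₂) / SE = (73.78 - 78.20) / 3.3643 = -4.42 / 3.3643 = -1.314
p-value = 0.1957

Since p-value > α = 0.05, we fail to reject H₀.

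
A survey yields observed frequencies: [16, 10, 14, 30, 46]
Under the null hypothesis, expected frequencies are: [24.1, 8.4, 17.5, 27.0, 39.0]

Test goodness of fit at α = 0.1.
Chi-square goodness of fit test:
H₀: observed counts match expected distribution
H₁: observed counts differ from expected distribution
df = k - 1 = 4
χ² = Σ(O - E)²/E
   = (16 - 24.1)²/24.1 + (10 - 8.4)²/8.4 + (14 - 17.5)²/17.5 + (30 - 27.0)²/27.0 + (46 - 39.0)²/39.0
   = 2.722 + 0.305 + 0.700 + 0.333 + 1.256
   = 5.32
p-value = 0.2563

Since p-value > α = 0.1, we fail to reject H₀.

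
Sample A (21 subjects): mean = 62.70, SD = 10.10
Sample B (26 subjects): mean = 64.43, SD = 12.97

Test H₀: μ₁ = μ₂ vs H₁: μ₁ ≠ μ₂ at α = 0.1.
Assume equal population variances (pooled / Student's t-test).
Student's two-sample t-test (equal variances):
H₀: μ₁ = μ₂
H₁: μ₁ ≠ μ₂
df = n₁ + n₂ - 2 = 45
Pooled variance s_p² = [(n₁-1)s₁² + (n₂-1)s₂²] / (n₁ + n₂ - 2) = [(20)(10.10²) + (25)(12.97²)] / 45 = 138.7938
SE = √(s_p²(1/n₁ + 1/n₂)) = √(138.7938 × (1/21 + 1/26)) = 3.4565
t = (x̄₁ - x̄₂) / SE = (62.70 - 64.43) / 3.4565 = -1.73 / 3.4565 = -0.501
p-value = 0.6192

Since p-value > α = 0.1, we fail to reject H₀.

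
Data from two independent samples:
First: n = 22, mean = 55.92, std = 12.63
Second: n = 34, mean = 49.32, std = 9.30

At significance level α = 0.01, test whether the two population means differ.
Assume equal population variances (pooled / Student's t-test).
Student's two-sample t-test (equal variances):
H₀: μ₁ = μ₂
H₁: μ₁ ≠ μ₂
df = n₁ + n₂ - 2 = 54
Pooled variance s_p² = [(n₁-1)s₁² + (n₂-1)s₂²] / (n₁ + n₂ - 2) = [(21)(12.63²) + (33)(9.30²)] / 54 = 114.8894
SE = √(s_p²(1/n₁ + 1/n₂)) = √(114.8894 × (1/22 + 1/34)) = 2.9328
t = (x̄₁ - x̄₂) / SE = (55.92 - 49.32) / 2.9328 = 6.60 / 2.9328 = 2.250
p-value = 0.0285

Since p-value > α = 0.01, we fail to reject H₀.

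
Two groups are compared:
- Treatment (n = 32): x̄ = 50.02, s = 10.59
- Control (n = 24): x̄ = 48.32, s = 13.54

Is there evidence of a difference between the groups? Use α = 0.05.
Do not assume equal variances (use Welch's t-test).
Welch's two-sample t-test:
H₀: μ₁ = μ₂
H₁: μ₁ ≠ μ₂
s₁²/n₁ = 10.59²/32 = 3.5046,  s₂²/n₂ = 13.54²/24 = 7.6388
SE = √(s₁²/n₁ + s₂²/n₂) = √(3.5046 + 7.6388) = 3.3382
df (Welch-Satterthwaite) = (s₁²/n₁ + s₂²/n₂)² / [(s₁²/n₁)²/(n₁-1) + (s₂²/n₂)²/(n₂-1)] ≈ 42.33
t = (x̄₁ - x̄₂) / SE = (50.02 - 48.32) / 3.3382 = 1.70 / 3.3382 = 0.509
p-value = 0.6132

Since p-value > α = 0.05, we fail to reject H₀.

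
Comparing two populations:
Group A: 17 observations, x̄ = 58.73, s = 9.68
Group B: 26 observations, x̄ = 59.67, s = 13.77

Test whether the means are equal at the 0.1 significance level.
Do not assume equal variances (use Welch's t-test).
Welch's two-sample t-test:
H₀: μ₁ = μ₂
H₁: μ₁ ≠ μ₂
s₁²/n₁ = 9.68²/17 = 5.5119,  s₂²/n₂ = 13.77²/26 = 7.2928
SE = √(s₁²/n₁ + s₂²/n₂) = √(5.5119 + 7.2928) = 3.5784
df (Welch-Satterthwaite) = (s₁²/n₁ + s₂²/n₂)² / [(s₁²/n₁)²/(n₁-1) + (s₂²/n₂)²/(n₂-1)] ≈ 40.72
t = (x̄₁ - x̄₂) / SE = (58.73 - 59.67) / 3.5784 = -0.94 / 3.5784 = -0.263
p-value = 0.7941

Since p-value > α = 0.1, we fail to reject H₀.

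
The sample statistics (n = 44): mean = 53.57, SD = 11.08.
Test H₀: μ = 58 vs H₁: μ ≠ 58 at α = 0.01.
One-sample t-test:
H₀: μ = 58
H₁: μ ≠ 58
df = n - 1 = 43
t = (x̄ - μ₀) / (s/√n) = (53.57 - 58) / (11.08/√44) = -2.652
p-value = 0.0112

Since p-value > α = 0.01, we fail to reject H₀.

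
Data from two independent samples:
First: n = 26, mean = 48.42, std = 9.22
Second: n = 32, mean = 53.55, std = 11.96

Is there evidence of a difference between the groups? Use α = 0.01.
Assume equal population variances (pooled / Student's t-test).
Student's two-sample t-test (equal variances):
H₀: μ₁ = μ₂
H₁: μ₁ ≠ μ₂
df = n₁ + n₂ - 2 = 56
Pooled variance s_p² = [(n₁-1)s₁² + (n₂-1)s₂²] / (n₁ + n₂ - 2) = [(25)(9.22²) + (31)(11.96²)] / 56 = 117.1339
SE = √(s_p²(1/n₁ + 1/n₂)) = √(117.1339 × (1/26 + 1/32)) = 2.8575
t = (x̄₁ - x̄₂) / SE = (48.42 - 53.55) / 2.8575 = -5.13 / 2.8575 = -1.795
p-value = 0.0780

Since p-value > α = 0.01, we fail to reject H₀.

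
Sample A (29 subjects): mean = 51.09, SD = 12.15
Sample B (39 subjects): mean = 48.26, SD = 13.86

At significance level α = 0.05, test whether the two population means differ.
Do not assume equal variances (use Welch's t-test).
Welch's two-sample t-test:
H₀: μ₁ = μ₂
H₁: μ₁ ≠ μ₂
s₁²/n₁ = 12.15²/29 = 5.0904,  s₂²/n₂ = 13.86²/39 = 4.9256
SE = √(s₁²/n₁ + s₂²/n₂) = √(5.0904 + 4.9256) = 3.1648
df (Welch-Satterthwaite) = (s₁²/n₁ + s₂²/n₂)² / [(s₁²/n₁)²/(n₁-1) + (s₂²/n₂)²/(n₂-1)] ≈ 64.15
t = (x̄₁ - x̄₂) / SE = (51.09 - 48.26) / 3.1648 = 2.83 / 3.1648 = 0.894
p-value = 0.3746

Since p-value > α = 0.05, we fail to reject H₀.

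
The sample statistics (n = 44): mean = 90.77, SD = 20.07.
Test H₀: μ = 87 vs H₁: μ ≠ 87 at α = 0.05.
One-sample t-test:
H₀: μ = 87
H₁: μ ≠ 87
df = n - 1 = 43
t = (x̄ - μ₀) / (s/√n) = (90.77 - 87) / (20.07/√44) = 1.246
p-value = 0.2195

Since p-value > α = 0.05, we fail to reject H₀.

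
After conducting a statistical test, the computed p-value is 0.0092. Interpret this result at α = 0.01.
Since p = 0.0092 < α = 0.01, reject H₀.
There is sufficient evidence to reject the null hypothesis; the result is statistically significant at the 0.01 level.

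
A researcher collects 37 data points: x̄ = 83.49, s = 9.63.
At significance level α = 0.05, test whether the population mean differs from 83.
One-sample t-test:
H₀: μ = 83
H₁: μ ≠ 83
df = n - 1 = 36
t = (x̄ - μ₀) / (s/√n) = (83.49 - 83) / (9.63/√37) = 0.310
p-value = 0.7587

Since p-value > α = 0.05, we fail to reject H₀.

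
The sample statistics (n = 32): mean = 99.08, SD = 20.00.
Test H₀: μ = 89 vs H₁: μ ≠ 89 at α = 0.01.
One-sample t-test:
H₀: μ = 89
H₁: μ ≠ 89
df = n - 1 = 31
t = (x̄ - μ₀) / (s/√n) = (99.08 - 89) / (20.00/√32) = 2.851
p-value = 0.0077

Since p-value < α = 0.01, we reject H₀.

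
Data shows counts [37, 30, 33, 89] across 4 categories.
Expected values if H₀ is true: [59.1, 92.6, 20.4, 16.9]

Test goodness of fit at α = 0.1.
Chi-square goodness of fit test:
H₀: observed counts match expected distribution
H₁: observed counts differ from expected distribution
df = k - 1 = 3
χ² = Σ(O - E)²/E
   = (37 - 59.1)²/59.1 + (30 - 92.6)²/92.6 + (33 - 20.4)²/20.4 + (89 - 16.9)²/16.9
   = 8.264 + 42.319 + 7.782 + 307.598
   = 365.96
p-value < 0.0001

Since p-value < α = 0.1, we reject H₀.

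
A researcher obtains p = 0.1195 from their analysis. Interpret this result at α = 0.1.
Since p = 0.1195 > α = 0.1, fail to reject H₀.
There is insufficient evidence to reject the null hypothesis; the result is not statistically significant at the 0.1 level.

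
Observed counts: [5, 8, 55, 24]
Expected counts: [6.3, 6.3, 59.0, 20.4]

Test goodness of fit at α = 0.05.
Chi-square goodness of fit test:
H₀: observed counts match expected distribution
H₁: observed counts differ from expected distribution
df = k - 1 = 3
χ² = Σ(O - E)²/E
   = (5 - 6.3)²/6.3 + (8 - 6.3)²/6.3 + (55 - 59.0)²/59.0 + (24 - 20.4)²/20.4
   = 0.268 + 0.459 + 0.271 + 0.635
   = 1.63
p-value = 0.6518

Since p-value > α = 0.05, we fail to reject H₀.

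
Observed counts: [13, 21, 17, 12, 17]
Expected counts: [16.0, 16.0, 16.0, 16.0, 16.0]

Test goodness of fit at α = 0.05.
Chi-square goodness of fit test:
H₀: observed counts match expected distribution
H₁: observed counts differ from expected distribution
df = k - 1 = 4
χ² = Σ(O - E)²/E
   = (13 - 16.0)²/16.0 + (21 - 16.0)²/16.0 + (17 - 16.0)²/16.0 + (12 - 16.0)²/16.0 + (17 - 16.0)²/16.0
   = 0.562 + 1.562 + 0.062 + 1.000 + 0.062
   = 3.25
p-value = 0.5169

Since p-value > α = 0.05, we fail to reject H₀.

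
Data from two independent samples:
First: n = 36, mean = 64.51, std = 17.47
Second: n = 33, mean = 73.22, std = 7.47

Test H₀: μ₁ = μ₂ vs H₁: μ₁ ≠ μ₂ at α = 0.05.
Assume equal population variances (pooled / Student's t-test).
Student's two-sample t-test (equal variances):
H₀: μ₁ = μ₂
H₁: μ₁ ≠ μ₂
df = n₁ + n₂ - 2 = 67
Pooled variance s_p² = [(n₁-1)s₁² + (n₂-1)s₂²] / (n₁ + n₂ - 2) = [(35)(17.47²) + (32)(7.47²)] / 67 = 186.0845
SE = √(s_p²(1/n₁ + 1/n₂)) = √(186.0845 × (1/36 + 1/33)) = 3.2875
t = (x̄₁ - x̄₂) / SE = (64.51 - 73.22) / 3.2875 = -8.71 / 3.2875 = -2.649
p-value = 0.0100

Since p-value < α = 0.05, we reject H₀.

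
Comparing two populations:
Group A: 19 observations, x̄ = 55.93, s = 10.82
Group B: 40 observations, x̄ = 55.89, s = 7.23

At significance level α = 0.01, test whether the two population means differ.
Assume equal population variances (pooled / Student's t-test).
Student's two-sample t-test (equal variances):
H₀: μ₁ = μ₂
H₁: μ₁ ≠ μ₂
df = n₁ + n₂ - 2 = 57
Pooled variance s_p² = [(n₁-1)s₁² + (n₂-1)s₂²] / (n₁ + n₂ - 2) = [(18)(10.82²) + (39)(7.23²)] / 57 = 72.7359
SE = √(s_p²(1/n₁ + 1/n₂)) = √(72.7359 × (1/19 + 1/40)) = 2.3763
t = (x̄₁ - x̄₂) / SE = (55.93 - 55.89) / 2.3763 = 0.04 / 2.3763 = 0.017
p-value = 0.9866

Since p-value > α = 0.01, we fail to reject H₀.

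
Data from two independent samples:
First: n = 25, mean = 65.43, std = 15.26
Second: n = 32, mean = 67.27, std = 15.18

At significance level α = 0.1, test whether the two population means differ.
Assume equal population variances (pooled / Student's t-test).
Student's two-sample t-test (equal variances):
H₀: μ₁ = μ₂
H₁: μ₁ ≠ μ₂
df = n₁ + n₂ - 2 = 55
Pooled variance s_p² = [(n₁-1)s₁² + (n₂-1)s₂²] / (n₁ + n₂ - 2) = [(24)(15.26²) + (31)(15.18²)] / 55 = 231.4950
SE = √(s_p²(1/n₁ + 1/n₂)) = √(231.4950 × (1/25 + 1/32)) = 4.0613
t = (x̄₁ - x̄₂) / SE = (65.43 - 67.27) / 4.0613 = -1.84 / 4.0613 = -0.453
p-value = 0.6523

Since p-value > α = 0.1, we fail to reject H₀.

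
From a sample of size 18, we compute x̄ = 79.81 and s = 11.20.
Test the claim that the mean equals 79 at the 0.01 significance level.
One-sample t-test:
H₀: μ = 79
H₁: μ ≠ 79
df = n - 1 = 17
t = (x̄ - μ₀) / (s/√n) = (79.81 - 79) / (11.20/√18) = 0.307
p-value = 0.7627

Since p-value > α = 0.01, we fail to reject H₀.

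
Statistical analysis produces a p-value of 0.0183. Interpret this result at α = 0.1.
Since p = 0.0183 < α = 0.1, reject H₀.
There is sufficient evidence to reject the null hypothesis; the result is statistically significant at the 0.1 level.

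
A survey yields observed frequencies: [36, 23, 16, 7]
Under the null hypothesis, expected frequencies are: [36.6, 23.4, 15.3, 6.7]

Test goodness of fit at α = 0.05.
Chi-square goodness of fit test:
H₀: observed counts match expected distribution
H₁: observed counts differ from expected distribution
df = k - 1 = 3
χ² = Σ(O - E)²/E
   = (36 - 36.6)²/36.6 + (23 - 23.4)²/23.4 + (16 - 15.3)²/15.3 + (7 - 6.7)²/6.7
   = 0.010 + 0.007 + 0.032 + 0.013
   = 0.06
p-value = 0.9960

Since p-value > α = 0.05, we fail to reject H₀.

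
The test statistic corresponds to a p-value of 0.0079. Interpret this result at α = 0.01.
Since p = 0.0079 < α = 0.01, reject H₀.
There is sufficient evidence to reject the null hypothesis; the result is statistically significant at the 0.01 level.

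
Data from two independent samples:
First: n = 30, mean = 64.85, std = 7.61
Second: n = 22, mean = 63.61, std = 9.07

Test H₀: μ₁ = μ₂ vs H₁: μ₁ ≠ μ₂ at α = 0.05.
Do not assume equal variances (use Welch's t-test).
Welch's two-sample t-test:
H₀: μ₁ = μ₂
H₁: μ₁ ≠ μ₂
s₁²/n₁ = 7.61²/30 = 1.9304,  s₂²/n₂ = 9.07²/22 = 3.7393
SE = √(s₁²/n₁ + s₂²/n₂) = √(1.9304 + 3.7393) = 2.3811
df (Welch-Satterthwaite) = (s₁²/n₁ + s₂²/n₂)² / [(s₁²/n₁)²/(n₁-1) + (s₂²/n₂)²/(n₂-1)] ≈ 40.47
t = (x̄₁ - x̄₂) / SE = (64.85 - 63.61) / 2.3811 = 1.24 / 2.3811 = 0.521
p-value = 0.6054

Since p-value > α = 0.05, we fail to reject H₀.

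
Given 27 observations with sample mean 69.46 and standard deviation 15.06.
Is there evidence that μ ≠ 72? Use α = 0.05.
One-sample t-test:
H₀: μ = 72
H₁: μ ≠ 72
df = n - 1 = 26
t = (x̄ - μ₀) / (s/√n) = (69.46 - 72) / (15.06/√27) = -0.876
p-value = 0.3889

Since p-value > α = 0.05, we fail to reject H₀.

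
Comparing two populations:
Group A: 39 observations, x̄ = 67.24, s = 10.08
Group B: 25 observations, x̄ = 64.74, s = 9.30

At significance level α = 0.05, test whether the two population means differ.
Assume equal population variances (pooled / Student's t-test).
Student's two-sample t-test (equal variances):
H₀: μ₁ = μ₂
H₁: μ₁ ≠ μ₂
df = n₁ + n₂ - 2 = 62
Pooled variance s_p² = [(n₁-1)s₁² + (n₂-1)s₂²] / (n₁ + n₂ - 2) = [(38)(10.08²) + (24)(9.30²)] / 62 = 95.7549
SE = √(s_p²(1/n₁ + 1/n₂)) = √(95.7549 × (1/39 + 1/25)) = 2.5071
t = (x̄₁ - x̄₂) / SE = (67.24 - 64.74) / 2.5071 = 2.50 / 2.5071 = 0.997
p-value = 0.3226

Since p-value > α = 0.05, we fail to reject H₀.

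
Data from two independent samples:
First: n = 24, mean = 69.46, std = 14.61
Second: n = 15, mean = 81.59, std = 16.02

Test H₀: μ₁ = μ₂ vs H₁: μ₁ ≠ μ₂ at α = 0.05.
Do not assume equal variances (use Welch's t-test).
Welch's two-sample t-test:
H₀: μ₁ = μ₂
H₁: μ₁ ≠ μ₂
s₁²/n₁ = 14.61²/24 = 8.8938,  s₂²/n₂ = 16.02²/15 = 17.1094
SE = √(s₁²/n₁ + s₂²/n₂) = √(8.8938 + 17.1094) = 5.0993
df (Welch-Satterthwaite) = (s₁²/n₁ + s₂²/n₂)² / [(s₁²/n₁)²/(n₁-1) + (s₂²/n₂)²/(n₂-1)] ≈ 27.77
t = (x̄₁ - x̄₂) / SE = (69.46 - 81.59) / 5.0993 = -12.13 / 5.0993 = -2.379
p-value = 0.0245

Since p-value < α = 0.05, we reject H₀.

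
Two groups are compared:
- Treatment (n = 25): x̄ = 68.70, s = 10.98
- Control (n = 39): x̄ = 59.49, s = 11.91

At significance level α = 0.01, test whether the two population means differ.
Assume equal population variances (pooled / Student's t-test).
Student's two-sample t-test (equal variances):
H₀: μ₁ = μ₂
H₁: μ₁ ≠ μ₂
df = n₁ + n₂ - 2 = 62
Pooled variance s_p² = [(n₁-1)s₁² + (n₂-1)s₂²] / (n₁ + n₂ - 2) = [(24)(10.98²) + (38)(11.91²)] / 62 = 133.6077
SE = √(s_p²(1/n₁ + 1/n₂)) = √(133.6077 × (1/25 + 1/39)) = 2.9614
t = (x̄₁ - x̄₂) / SE = (68.70 - 59.49) / 2.9614 = 9.21 / 2.9614 = 3.110
p-value = 0.0028

Since p-value < α = 0.01, we reject H₀.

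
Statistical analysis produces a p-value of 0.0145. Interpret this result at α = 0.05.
Since p = 0.0145 < α = 0.05, reject H₀.
There is sufficient evidence to reject the null hypothesis; the result is statistically significant at the 0.05 level.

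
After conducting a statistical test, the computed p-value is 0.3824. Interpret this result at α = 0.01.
Since p = 0.3824 > α = 0.01, fail to reject H₀.
There is insufficient evidence to reject the null hypothesis; the result is not statistically significant at the 0.01 level.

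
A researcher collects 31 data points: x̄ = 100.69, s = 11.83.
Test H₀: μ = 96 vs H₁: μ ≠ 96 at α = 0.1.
One-sample t-test:
H₀: μ = 96
H₁: μ ≠ 96
df = n - 1 = 30
t = (x̄ - μ₀) / (s/√n) = (100.69 - 96) / (11.83/√31) = 2.207
p-value = 0.0351

Since p-value < α = 0.1, we reject H₀.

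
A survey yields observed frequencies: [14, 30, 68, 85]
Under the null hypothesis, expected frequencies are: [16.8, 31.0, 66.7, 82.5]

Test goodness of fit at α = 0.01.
Chi-square goodness of fit test:
H₀: observed counts match expected distribution
H₁: observed counts differ from expected distribution
df = k - 1 = 3
χ² = Σ(O - E)²/E
   = (14 - 16.8)²/16.8 + (30 - 31.0)²/31.0 + (68 - 66.7)²/66.7 + (85 - 82.5)²/82.5
   = 0.467 + 0.032 + 0.025 + 0.076
   = 0.60
p-value = 0.8964

Since p-value > α = 0.01, we fail to reject H₀.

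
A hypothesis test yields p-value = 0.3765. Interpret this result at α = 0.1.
Since p = 0.3765 > α = 0.1, fail to reject H₀.
There is insufficient evidence to reject the null hypothesis; the result is not statistically significant at the 0.1 level.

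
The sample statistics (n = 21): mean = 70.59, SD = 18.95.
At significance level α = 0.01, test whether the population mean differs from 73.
One-sample t-test:
H₀: μ = 73
H₁: μ ≠ 73
df = n - 1 = 20
t = (x̄ - μ₀) / (s/√n) = (70.59 - 73) / (18.95/√21) = -0.583
p-value = 0.5665

Since p-value > α = 0.01, we fail to reject H₀.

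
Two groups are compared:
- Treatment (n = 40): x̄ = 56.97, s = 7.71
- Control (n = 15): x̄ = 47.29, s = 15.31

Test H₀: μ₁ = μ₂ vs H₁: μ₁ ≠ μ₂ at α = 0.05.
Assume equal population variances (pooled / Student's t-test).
Student's two-sample t-test (equal variances):
H₀: μ₁ = μ₂
H₁: μ₁ ≠ μ₂
df = n₁ + n₂ - 2 = 53
Pooled variance s_p² = [(n₁-1)s₁² + (n₂-1)s₂²] / (n₁ + n₂ - 2) = [(39)(7.71²) + (14)(15.31²)] / 53 = 105.6578
SE = √(s_p²(1/n₁ + 1/n₂)) = √(105.6578 × (1/40 + 1/15)) = 3.1121
t = (x̄₁ - x̄₂) / SE = (56.97 - 47.29) / 3.1121 = 9.68 / 3.1121 = 3.110
p-value = 0.0030

Since p-value < α = 0.05, we reject H₀.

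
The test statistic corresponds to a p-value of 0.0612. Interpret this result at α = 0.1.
Since p = 0.0612 < α = 0.1, reject H₀.
There is sufficient evidence to reject the null hypothesis; the result is statistically significant at the 0.1 level.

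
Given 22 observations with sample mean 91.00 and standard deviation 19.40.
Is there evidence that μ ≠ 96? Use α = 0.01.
One-sample t-test:
H₀: μ = 96
H₁: μ ≠ 96
df = n - 1 = 21
t = (x̄ - μ₀) / (s/√n) = (91.00 - 96) / (19.40/√22) = -1.209
p-value = 0.2401

Since p-value > α = 0.01, we fail to reject H₀.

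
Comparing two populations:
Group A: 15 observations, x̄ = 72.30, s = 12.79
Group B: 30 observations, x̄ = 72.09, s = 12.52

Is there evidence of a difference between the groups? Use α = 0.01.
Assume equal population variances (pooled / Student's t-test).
Student's two-sample t-test (equal variances):
H₀: μ₁ = μ₂
H₁: μ₁ ≠ μ₂
df = n₁ + n₂ - 2 = 43
Pooled variance s_p² = [(n₁-1)s₁² + (n₂-1)s₂²] / (n₁ + n₂ - 2) = [(14)(12.79²) + (29)(12.52²)] / 43 = 158.9753
SE = √(s_p²(1/n₁ + 1/n₂)) = √(158.9753 × (1/15 + 1/30)) = 3.9872
t = (x̄₁ - x̄₂) / SE = (72.30 - 72.09) / 3.9872 = 0.21 / 3.9872 = 0.053
p-value = 0.9582

Since p-value > α = 0.01, we fail to reject H₀.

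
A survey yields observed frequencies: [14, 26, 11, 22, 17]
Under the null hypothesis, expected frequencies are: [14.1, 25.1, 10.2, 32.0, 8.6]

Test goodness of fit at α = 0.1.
Chi-square goodness of fit test:
H₀: observed counts match expected distribution
H₁: observed counts differ from expected distribution
df = k - 1 = 4
χ² = Σ(O - E)²/E
   = (14 - 14.1)²/14.1 + (26 - 25.1)²/25.1 + (11 - 10.2)²/10.2 + (22 - 32.0)²/32.0 + (17 - 8.6)²/8.6
   = 0.001 + 0.032 + 0.063 + 3.125 + 8.205
   = 11.43
p-value = 0.0222

Since p-value < α = 0.1, we reject H₀.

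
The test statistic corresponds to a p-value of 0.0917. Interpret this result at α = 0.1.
Since p = 0.0917 < α = 0.1, reject H₀.
There is sufficient evidence to reject the null hypothesis; the result is statistically significant at the 0.1 level.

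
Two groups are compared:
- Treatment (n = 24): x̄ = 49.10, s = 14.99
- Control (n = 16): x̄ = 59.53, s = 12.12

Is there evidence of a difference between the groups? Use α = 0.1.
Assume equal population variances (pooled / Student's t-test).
Student's two-sample t-test (equal variances):
H₀: μ₁ = μ₂
H₁: μ₁ ≠ μ₂
df = n₁ + n₂ - 2 = 38
Pooled variance s_p² = [(n₁-1)s₁² + (n₂-1)s₂²] / (n₁ + n₂ - 2) = [(23)(14.99²) + (15)(12.12²)] / 38 = 193.9873
SE = √(s_p²(1/n₁ + 1/n₂)) = √(193.9873 × (1/24 + 1/16)) = 4.4952
t = (x̄₁ - x̄₂) / SE = (49.10 - 59.53) / 4.4952 = -10.43 / 4.4952 = -2.320
p-value = 0.0258

Since p-value < α = 0.1, we reject H₀.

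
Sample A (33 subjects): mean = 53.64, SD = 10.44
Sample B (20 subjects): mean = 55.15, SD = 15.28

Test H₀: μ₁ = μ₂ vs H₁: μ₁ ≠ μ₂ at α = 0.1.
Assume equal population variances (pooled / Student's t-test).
Student's two-sample t-test (equal variances):
H₀: μ₁ = μ₂
H₁: μ₁ ≠ μ₂
df = n₁ + n₂ - 2 = 51
Pooled variance s_p² = [(n₁-1)s₁² + (n₂-1)s₂²] / (n₁ + n₂ - 2) = [(32)(10.44²) + (19)(15.28²)] / 51 = 155.3703
SE = √(s_p²(1/n₁ + 1/n₂)) = √(155.3703 × (1/33 + 1/20)) = 3.5322
t = (x̄₁ - x̄₂) / SE = (53.64 - 55.15) / 3.5322 = -1.51 / 3.5322 = -0.427
p-value = 0.6708

Since p-value > α = 0.1, we fail to reject H₀.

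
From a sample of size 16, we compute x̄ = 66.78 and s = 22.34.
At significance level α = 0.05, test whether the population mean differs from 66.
One-sample t-test:
H₀: μ = 66
H₁: μ ≠ 66
df = n - 1 = 15
t = (x̄ - μ₀) / (s/√n) = (66.78 - 66) / (22.34/√16) = 0.140
p-value = 0.8908

Since p-value > α = 0.05, we fail to reject H₀.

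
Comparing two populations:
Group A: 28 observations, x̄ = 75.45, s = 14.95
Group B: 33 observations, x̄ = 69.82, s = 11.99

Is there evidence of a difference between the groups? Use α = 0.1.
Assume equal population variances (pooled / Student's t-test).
Student's two-sample t-test (equal variances):
H₀: μ₁ = μ₂
H₁: μ₁ ≠ μ₂
df = n₁ + n₂ - 2 = 59
Pooled variance s_p² = [(n₁-1)s₁² + (n₂-1)s₂²] / (n₁ + n₂ - 2) = [(27)(14.95²) + (32)(11.99²)] / 59 = 180.2524
SE = √(s_p²(1/n₁ + 1/n₂)) = √(180.2524 × (1/28 + 1/33)) = 3.4496
t = (x̄₁ - x̄₂) / SE = (75.45 - 69.82) / 3.4496 = 5.63 / 3.4496 = 1.632
p-value = 0.1080

Since p-value > α = 0.1, we fail to reject H₀.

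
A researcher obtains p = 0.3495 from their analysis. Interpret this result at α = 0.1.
Since p = 0.3495 > α = 0.1, fail to reject H₀.
There is insufficient evidence to reject the null hypothesis; the result is not statistically significant at the 0.1 level.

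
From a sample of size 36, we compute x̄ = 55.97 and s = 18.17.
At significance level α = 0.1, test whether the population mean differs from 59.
One-sample t-test:
H₀: μ = 59
H₁: μ ≠ 59
df = n - 1 = 35
t = (x̄ - μ₀) / (s/√n) = (55.97 - 59) / (18.17/√36) = -1.001
p-value = 0.3239

Since p-value > α = 0.1, we fail to reject H₀.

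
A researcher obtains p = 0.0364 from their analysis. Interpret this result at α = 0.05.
Since p = 0.0364 < α = 0.05, reject H₀.
There is sufficient evidence to reject the null hypothesis; the result is statistically significant at the 0.05 level.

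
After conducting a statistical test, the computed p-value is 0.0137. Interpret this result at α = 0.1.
Since p = 0.0137 < α = 0.1, reject H₀.
There is sufficient evidence to reject the null hypothesis; the result is statistically significant at the 0.1 level.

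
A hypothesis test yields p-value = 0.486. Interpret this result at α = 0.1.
Since p = 0.486 > α = 0.1, fail to reject H₀.
There is insufficient evidence to reject the null hypothesis; the result is not statistically significant at the 0.1 level.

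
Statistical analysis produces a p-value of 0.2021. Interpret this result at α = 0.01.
Since p = 0.2021 > α = 0.01, fail to reject H₀.
There is insufficient evidence to reject the null hypothesis; the result is not statistically significant at the 0.01 level.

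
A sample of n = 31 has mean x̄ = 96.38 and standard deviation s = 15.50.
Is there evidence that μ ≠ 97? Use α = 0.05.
One-sample t-test:
H₀: μ = 97
H₁: μ ≠ 97
df = n - 1 = 30
t = (x̄ - μ₀) / (s/√n) = (96.38 - 97) / (15.50/√31) = -0.223
p-value = 0.8253

Since p-value > α = 0.05, we fail to reject H₀.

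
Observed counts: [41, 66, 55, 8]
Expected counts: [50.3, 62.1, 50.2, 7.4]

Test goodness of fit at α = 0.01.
Chi-square goodness of fit test:
H₀: observed counts match expected distribution
H₁: observed counts differ from expected distribution
df = k - 1 = 3
χ² = Σ(O - E)²/E
   = (41 - 50.3)²/50.3 + (66 - 62.1)²/62.1 + (55 - 50.2)²/50.2 + (8 - 7.4)²/7.4
   = 1.719 + 0.245 + 0.459 + 0.049
   = 2.47
p-value = 0.4804

Since p-value > α = 0.01, we fail to reject H₀.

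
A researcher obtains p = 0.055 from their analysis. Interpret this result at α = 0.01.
Since p = 0.055 > α = 0.01, fail to reject H₀.
There is insufficient evidence to reject the null hypothesis; the result is not statistically significant at the 0.01 level.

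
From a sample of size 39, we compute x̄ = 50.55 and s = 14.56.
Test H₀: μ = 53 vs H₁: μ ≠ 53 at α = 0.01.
One-sample t-test:
H₀: μ = 53
H₁: μ ≠ 53
df = n - 1 = 38
t = (x̄ - μ₀) / (s/√n) = (50.55 - 53) / (14.56/√39) = -1.051
p-value = 0.3000

Since p-value > α = 0.01, we fail to reject H₀.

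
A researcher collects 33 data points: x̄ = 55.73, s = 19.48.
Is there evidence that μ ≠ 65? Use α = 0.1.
One-sample t-test:
H₀: μ = 65
H₁: μ ≠ 65
df = n - 1 = 32
t = (x̄ - μ₀) / (s/√n) = (55.73 - 65) / (19.48/√33) = -2.734
p-value = 0.0101

Since p-value < α = 0.1, we reject H₀.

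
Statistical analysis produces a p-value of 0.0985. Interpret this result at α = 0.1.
Since p = 0.0985 < α = 0.1, reject H₀.
There is sufficient evidence to reject the null hypothesis; the result is statistically significant at the 0.1 level.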